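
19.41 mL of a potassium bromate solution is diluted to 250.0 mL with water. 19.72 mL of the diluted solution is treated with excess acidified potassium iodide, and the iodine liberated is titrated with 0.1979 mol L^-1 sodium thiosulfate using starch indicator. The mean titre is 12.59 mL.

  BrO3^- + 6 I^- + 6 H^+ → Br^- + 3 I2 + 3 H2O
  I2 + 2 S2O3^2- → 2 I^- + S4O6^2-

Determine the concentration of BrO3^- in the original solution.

0.2712 mol/L

n(S2O3^2-) = 0.01259 × 0.1979 = 2.492 × 10^-3 mol
n(I2) = n(S2O3^2-)/2 = 1.246 × 10^-3 mol
From the 1:3 ratio, n(BrO3^-) in the aliquot = 1/3 × 1.246 × 10^-3 = 4.153 × 10^-4 mol
[BrO3^-]_dilute = 4.153 × 10^-4 / 0.01972 = 0.02106 mol/L
[BrO3^-]_original = 0.02106 × 250.0/19.41 = 0.2712 mol/L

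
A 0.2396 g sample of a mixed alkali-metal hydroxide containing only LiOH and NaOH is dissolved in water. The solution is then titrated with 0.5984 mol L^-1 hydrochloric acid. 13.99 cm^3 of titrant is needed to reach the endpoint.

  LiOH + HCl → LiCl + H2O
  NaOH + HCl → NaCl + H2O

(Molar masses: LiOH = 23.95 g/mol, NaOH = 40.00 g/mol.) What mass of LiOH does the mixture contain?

n(HCl) = 0.01399 × 0.5984 = 8.372 × 10^-3 mol
Let x = n(LiOH), y = n(NaOH).
Titrant: 1x + 1y = 8.372 × 10^-3;  mass: 23.95x + 40.00y = 0.2396
Solving, x = 5.935 × 10^-3 mol, y = 2.436 × 10^-3 mol
mass of LiOH = 5.935 × 10^-3 × 23.95 = 0.1422 g

0.1422 g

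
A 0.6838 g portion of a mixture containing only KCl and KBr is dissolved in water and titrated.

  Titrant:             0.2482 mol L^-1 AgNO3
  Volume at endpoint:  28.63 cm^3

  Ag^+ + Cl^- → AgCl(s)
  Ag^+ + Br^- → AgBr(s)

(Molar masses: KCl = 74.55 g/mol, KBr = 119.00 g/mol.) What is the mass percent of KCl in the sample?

39.69 %

n(AgNO3) = 0.02863 × 0.2482 = 7.106 × 10^-3 mol
Let x = n(KCl), y = n(KBr).
Titrant: 1x + 1y = 7.106 × 10^-3;  mass: 74.55x + 119.00y = 0.6838
Solving, x = 3.640 × 10^-3 mol, y = 3.466 × 10^-3 mol
mass of KCl = 3.640 × 10^-3 × 74.55 = 0.2714 g
% KCl = 0.2714 / 0.6838 × 100 = 39.69 %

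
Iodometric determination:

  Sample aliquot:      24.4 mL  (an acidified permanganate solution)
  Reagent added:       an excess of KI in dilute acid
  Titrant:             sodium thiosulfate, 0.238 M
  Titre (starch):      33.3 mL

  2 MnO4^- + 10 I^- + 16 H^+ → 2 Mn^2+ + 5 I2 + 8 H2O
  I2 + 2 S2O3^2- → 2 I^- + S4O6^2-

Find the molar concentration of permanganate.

0.0650 M

n(S2O3^2-) = 0.0333 × 0.238 = 7.93 × 10^-3 mol
n(I2) = n(S2O3^2-)/2 = 3.96 × 10^-3 mol
From the 2:5 ratio, n(MnO4^-) in the aliquot = 2/5 × 3.96 × 10^-3 = 1.59 × 10^-3 mol
[MnO4^-] = 1.59 × 10^-3 / 0.0244 = 0.0650 mol/L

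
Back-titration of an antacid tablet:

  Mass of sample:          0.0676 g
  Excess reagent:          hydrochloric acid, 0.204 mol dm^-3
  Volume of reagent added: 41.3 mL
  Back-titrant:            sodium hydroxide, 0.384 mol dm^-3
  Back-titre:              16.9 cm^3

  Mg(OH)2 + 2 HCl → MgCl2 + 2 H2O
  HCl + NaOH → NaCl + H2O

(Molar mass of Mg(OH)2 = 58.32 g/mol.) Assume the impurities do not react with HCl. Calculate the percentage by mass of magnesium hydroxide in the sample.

n(HCl) added = 0.0413 × 0.204 = 8.43 × 10^-3 mol
n(NaOH) used in back-titration = 0.0169 × 0.384 = 6.49 × 10^-3 mol
n(HCl) left over = 6.49 × 10^-3 mol (1:1 ratio)
n(HCl) consumed by analyte = 8.43 × 10^-3 − 6.49 × 10^-3 = 1.94 × 10^-3 mol
From the 1:2 ratio, n(Mg(OH)2) = 1/2 × 1.94 × 10^-3 = 9.68 × 10^-4 mol
mass of Mg(OH)2 = 9.68 × 10^-4 × 58.32 = 0.0564 g
% Mg(OH)2 = 0.0564 / 0.0676 × 100 = 83.5 %

83.5 %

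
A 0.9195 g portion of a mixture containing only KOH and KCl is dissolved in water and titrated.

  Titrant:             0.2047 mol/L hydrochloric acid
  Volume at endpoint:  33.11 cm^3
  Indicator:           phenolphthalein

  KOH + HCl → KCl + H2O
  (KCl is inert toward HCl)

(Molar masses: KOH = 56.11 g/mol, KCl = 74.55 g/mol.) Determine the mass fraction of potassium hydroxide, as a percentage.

n(HCl) = 0.03311 × 0.2047 = 6.778 × 10^-3 mol
Let x = n(KOH), y = n(KCl).
Titrant: 1x = 6.778 × 10^-3;  mass: 56.11x + 74.55y = 0.9195
Solving, x = 6.778 × 10^-3 mol, y = 7.233 × 10^-3 mol
mass of KOH = 6.778 × 10^-3 × 56.11 = 0.3803 g
% KOH = 0.3803 / 0.9195 × 100 = 41.36 %

41.36 %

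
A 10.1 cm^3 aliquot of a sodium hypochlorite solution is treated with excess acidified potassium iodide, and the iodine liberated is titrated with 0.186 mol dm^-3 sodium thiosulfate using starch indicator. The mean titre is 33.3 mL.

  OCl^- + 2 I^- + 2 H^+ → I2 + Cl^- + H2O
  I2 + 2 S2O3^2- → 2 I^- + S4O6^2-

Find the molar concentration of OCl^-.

n(S2O3^2-) = 0.0333 × 0.186 = 6.19 × 10^-3 mol
n(I2) = n(S2O3^2-)/2 = 3.10 × 10^-3 mol
n(OCl^-) in the aliquot = 3.10 × 10^-3 mol (1:1 ratio)
[OCl^-] = 3.10 × 10^-3 / 0.0101 = 0.307 mol/L

0.307 mol/L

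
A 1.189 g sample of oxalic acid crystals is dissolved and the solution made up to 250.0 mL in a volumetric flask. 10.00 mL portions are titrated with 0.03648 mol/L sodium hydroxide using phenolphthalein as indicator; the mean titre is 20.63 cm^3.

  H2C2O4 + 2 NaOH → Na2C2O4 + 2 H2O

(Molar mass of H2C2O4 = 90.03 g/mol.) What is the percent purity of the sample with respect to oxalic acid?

71.23 %

n(NaOH) per titration = 0.02063 × 0.03648 = 7.526 × 10^-4 mol
From the 1:2 ratio, n(H2C2O4) in each aliquot = 1/2 × 7.526 × 10^-4 = 3.763 × 10^-4 mol
n(H2C2O4) in the whole flask = 3.763 × 10^-4 × 250.0/10.00 = 9.407 × 10^-3 mol
mass of H2C2O4 = 9.407 × 10^-3 × 90.03 = 0.8469 g
% H2C2O4 = 0.8469 / 1.189 × 100 = 71.23 %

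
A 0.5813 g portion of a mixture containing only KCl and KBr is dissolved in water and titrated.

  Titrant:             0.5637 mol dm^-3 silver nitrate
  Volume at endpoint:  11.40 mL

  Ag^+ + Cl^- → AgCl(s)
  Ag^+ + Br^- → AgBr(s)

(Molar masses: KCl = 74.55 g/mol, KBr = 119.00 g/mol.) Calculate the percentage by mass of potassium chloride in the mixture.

52.92 %

n(AgNO3) = 0.01140 × 0.5637 = 6.426 × 10^-3 mol
Let x = n(KCl), y = n(KBr).
Titrant: 1x + 1y = 6.426 × 10^-3;  mass: 74.55x + 119.00y = 0.5813
Solving, x = 4.126 × 10^-3 mol, y = 2.300 × 10^-3 mol
mass of KCl = 4.126 × 10^-3 × 74.55 = 0.3076 g
% KCl = 0.3076 / 0.5813 × 100 = 52.92 %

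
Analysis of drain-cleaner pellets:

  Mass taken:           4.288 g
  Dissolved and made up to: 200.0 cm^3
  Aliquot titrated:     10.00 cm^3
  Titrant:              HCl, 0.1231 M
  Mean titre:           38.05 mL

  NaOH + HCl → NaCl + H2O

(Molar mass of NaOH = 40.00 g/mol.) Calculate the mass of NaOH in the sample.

n(HCl) per titration = 0.03805 × 0.1231 = 4.684 × 10^-3 mol
n(NaOH) in each aliquot = 4.684 × 10^-3 mol (1:1 ratio)
n(NaOH) in the whole flask = 4.684 × 10^-3 × 200.0/10.00 = 0.09368 mol
mass of NaOH = 0.09368 × 40.00 = 3.747 g

3.747 g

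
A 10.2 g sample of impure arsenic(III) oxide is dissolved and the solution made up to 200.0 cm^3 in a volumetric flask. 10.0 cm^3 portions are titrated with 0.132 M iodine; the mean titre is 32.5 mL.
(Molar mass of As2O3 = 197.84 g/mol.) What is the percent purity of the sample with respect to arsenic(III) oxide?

83.2 %

As2O3 + 2 I2 + 2 H2O → As2O5 + 4 HI
n(I2) per titration = 0.0325 × 0.132 = 4.29 × 10^-3 mol
From the 1:2 ratio, n(As2O3) in each aliquot = 1/2 × 4.29 × 10^-3 = 2.15 × 10^-3 mol
n(As2O3) in the whole flask = 2.15 × 10^-3 × 200.0/10.0 = 0.0429 mol
mass of As2O3 = 0.0429 × 197.84 = 8.49 g
% As2O3 = 8.49 / 10.2 × 100 = 83.2 %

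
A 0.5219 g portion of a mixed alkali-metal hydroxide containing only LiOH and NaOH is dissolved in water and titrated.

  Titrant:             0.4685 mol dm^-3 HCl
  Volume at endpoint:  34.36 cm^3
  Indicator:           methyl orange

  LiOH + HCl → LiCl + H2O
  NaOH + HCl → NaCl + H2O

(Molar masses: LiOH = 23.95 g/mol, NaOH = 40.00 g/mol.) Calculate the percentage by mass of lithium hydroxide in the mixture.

n(HCl) = 0.03436 × 0.4685 = 0.01610 mol
Let x = n(LiOH), y = n(NaOH).
Titrant: 1x + 1y = 0.01610;  mass: 23.95x + 40.00y = 0.5219
Solving, x = 7.602 × 10^-3 mol, y = 8.496 × 10^-3 mol
mass of LiOH = 7.602 × 10^-3 × 23.95 = 0.1821 g
% LiOH = 0.1821 / 0.5219 × 100 = 34.88 %

34.88 %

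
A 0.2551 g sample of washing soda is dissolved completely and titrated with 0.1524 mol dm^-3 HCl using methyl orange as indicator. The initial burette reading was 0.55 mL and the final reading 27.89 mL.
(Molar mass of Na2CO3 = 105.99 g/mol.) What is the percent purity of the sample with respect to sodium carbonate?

Na2CO3 + 2 HCl → 2 NaCl + H2O + CO2
n(HCl) = 0.02734 L × 0.1524 mol/L = 4.167 × 10^-3 mol
From the 1:2 ratio, n(Na2CO3) = 1/2 × 4.167 × 10^-3 = 2.083 × 10^-3 mol
mass of Na2CO3 = 2.083 × 10^-3 × 105.99 g/mol = 0.2208 g
% Na2CO3 = 0.2208 / 0.2551 × 100 = 86.56 %

86.56 %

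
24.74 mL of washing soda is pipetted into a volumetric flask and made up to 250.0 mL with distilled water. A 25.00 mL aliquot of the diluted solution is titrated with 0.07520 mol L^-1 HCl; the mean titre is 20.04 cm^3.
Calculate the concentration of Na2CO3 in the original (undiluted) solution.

Na2CO3 + 2 HCl → 2 NaCl + H2O + CO2
n(HCl) = 0.02004 × 0.07520 = 1.507 × 10^-3 mol
From the 1:2 ratio, n(Na2CO3) in the aliquot = 1/2 × 1.507 × 10^-3 = 7.535 × 10^-4 mol
[Na2CO3]_dilute = 7.535 × 10^-4 / 0.02500 = 0.03014 mol/L
Dilution factor = 250.0 / 24.74 = 10.11
[Na2CO3]_stock = 0.03014 × 10.11 = 0.3046 mol/L

0.3046 mol/L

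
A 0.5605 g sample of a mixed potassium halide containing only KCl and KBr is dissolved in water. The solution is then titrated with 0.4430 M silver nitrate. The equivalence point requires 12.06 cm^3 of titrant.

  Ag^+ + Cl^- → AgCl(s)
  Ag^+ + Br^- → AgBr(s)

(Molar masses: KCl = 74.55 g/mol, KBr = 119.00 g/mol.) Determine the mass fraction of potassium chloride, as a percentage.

22.52 %

n(AgNO3) = 0.01206 × 0.4430 = 5.343 × 10^-3 mol
Let x = n(KCl), y = n(KBr).
Titrant: 1x + 1y = 5.343 × 10^-3;  mass: 74.55x + 119.00y = 0.5605
Solving, x = 1.693 × 10^-3 mol, y = 3.649 × 10^-3 mol
mass of KCl = 1.693 × 10^-3 × 74.55 = 0.1262 g
% KCl = 0.1262 / 0.5605 × 100 = 22.52 %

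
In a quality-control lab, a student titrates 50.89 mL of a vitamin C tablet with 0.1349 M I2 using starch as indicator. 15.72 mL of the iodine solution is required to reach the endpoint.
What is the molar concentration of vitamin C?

0.04167 M

C6H8O6 + I2 → C6H6O6 + 2 HI
n(I2) = 0.01572 L × 0.1349 mol/L = 2.121 × 10^-3 mol
n(C6H8O6) = 2.121 × 10^-3 mol (1:1 mole ratio)
[C6H8O6] = 2.121 × 10^-3 mol / 0.05089 L = 0.04167 mol/L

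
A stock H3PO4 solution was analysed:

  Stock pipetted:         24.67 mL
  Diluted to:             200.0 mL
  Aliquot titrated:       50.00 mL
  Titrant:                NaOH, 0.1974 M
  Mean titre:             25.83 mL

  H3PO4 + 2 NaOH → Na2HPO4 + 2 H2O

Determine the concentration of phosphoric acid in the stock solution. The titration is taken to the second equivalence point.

0.4134 M

n(NaOH) = 0.02583 × 0.1974 = 5.099 × 10^-3 mol
From the 1:2 ratio, n(H3PO4) in the aliquot = 1/2 × 5.099 × 10^-3 = 2.549 × 10^-3 mol
[H3PO4]_dilute = 2.549 × 10^-3 / 0.05000 = 0.05099 mol/L
Dilution factor = 200.0 / 24.67 = 8.107
[H3PO4]_stock = 0.05099 × 8.107 = 0.4134 mol/L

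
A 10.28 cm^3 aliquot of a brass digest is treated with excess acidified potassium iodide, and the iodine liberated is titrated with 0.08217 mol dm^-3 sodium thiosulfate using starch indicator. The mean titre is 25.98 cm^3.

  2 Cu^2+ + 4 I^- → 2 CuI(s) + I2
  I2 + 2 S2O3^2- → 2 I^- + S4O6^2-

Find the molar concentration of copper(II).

0.2077 mol/L

n(S2O3^2-) = 0.02598 × 0.08217 = 2.135 × 10^-3 mol
n(I2) = n(S2O3^2-)/2 = 1.067 × 10^-3 mol
From the 2:1 ratio, n(Cu2+) in the aliquot = 2/1 × 1.067 × 10^-3 = 2.135 × 10^-3 mol
[Cu2+] = 2.135 × 10^-3 / 0.01028 = 0.2077 mol/L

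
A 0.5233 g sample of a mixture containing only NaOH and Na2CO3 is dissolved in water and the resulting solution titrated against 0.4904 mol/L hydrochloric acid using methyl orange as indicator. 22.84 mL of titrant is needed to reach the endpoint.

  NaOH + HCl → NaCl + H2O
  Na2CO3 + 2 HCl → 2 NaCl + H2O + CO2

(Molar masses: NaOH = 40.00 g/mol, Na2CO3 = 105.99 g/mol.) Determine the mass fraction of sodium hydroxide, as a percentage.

41.34 %

n(HCl) = 0.02284 × 0.4904 = 0.01120 mol
Let x = n(NaOH), y = n(Na2CO3).
Titrant: 1x + 2y = 0.01120;  mass: 40.00x + 105.99y = 0.5233
Solving, x = 5.408 × 10^-3 mol, y = 2.896 × 10^-3 mol
mass of NaOH = 5.408 × 10^-3 × 40.00 = 0.2163 g
% NaOH = 0.2163 / 0.5233 × 100 = 41.34 %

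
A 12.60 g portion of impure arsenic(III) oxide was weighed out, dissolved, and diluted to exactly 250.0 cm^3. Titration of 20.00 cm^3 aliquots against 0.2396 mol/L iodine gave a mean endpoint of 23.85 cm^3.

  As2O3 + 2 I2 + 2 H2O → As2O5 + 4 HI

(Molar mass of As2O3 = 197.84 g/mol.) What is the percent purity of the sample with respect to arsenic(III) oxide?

56.08 %

n(I2) per titration = 0.02385 × 0.2396 = 5.714 × 10^-3 mol
From the 1:2 ratio, n(As2O3) in each aliquot = 1/2 × 5.714 × 10^-3 = 2.857 × 10^-3 mol
n(As2O3) in the whole flask = 2.857 × 10^-3 × 250.0/20.00 = 0.03572 mol
mass of As2O3 = 0.03572 × 197.84 = 7.066 g
% As2O3 = 7.066 / 12.60 × 100 = 56.08 %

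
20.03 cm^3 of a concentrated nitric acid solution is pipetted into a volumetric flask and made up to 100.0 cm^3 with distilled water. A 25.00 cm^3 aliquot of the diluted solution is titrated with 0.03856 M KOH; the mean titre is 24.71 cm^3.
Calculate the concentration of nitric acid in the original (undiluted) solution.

HNO3 + KOH → KNO3 + H2O
n(KOH) = 0.02471 × 0.03856 = 9.528 × 10^-4 mol
n(HNO3) in the aliquot = 9.528 × 10^-4 mol (1:1 ratio)
[HNO3]_dilute = 9.528 × 10^-4 / 0.02500 = 0.03811 mol/L
Dilution factor = 100.0 / 20.03 = 4.993
[HNO3]_stock = 0.03811 × 4.993 = 0.1903 mol/L

0.1903 M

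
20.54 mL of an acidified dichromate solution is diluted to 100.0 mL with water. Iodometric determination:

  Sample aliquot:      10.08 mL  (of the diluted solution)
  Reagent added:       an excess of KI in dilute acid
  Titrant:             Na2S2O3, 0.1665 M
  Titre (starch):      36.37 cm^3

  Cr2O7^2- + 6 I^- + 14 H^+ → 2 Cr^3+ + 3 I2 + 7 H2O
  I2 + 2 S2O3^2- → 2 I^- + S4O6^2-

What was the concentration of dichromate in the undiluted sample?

0.4875 M

n(S2O3^2-) = 0.03637 × 0.1665 = 6.056 × 10^-3 mol
n(I2) = n(S2O3^2-)/2 = 3.028 × 10^-3 mol
From the 1:3 ratio, n(Cr2O7^2-) in the aliquot = 1/3 × 3.028 × 10^-3 = 1.009 × 10^-3 mol
[Cr2O7^2-]_dilute = 1.009 × 10^-3 / 0.01008 = 0.1001 mol/L
[Cr2O7^2-]_original = 0.1001 × 100.0/20.54 = 0.4875 mol/L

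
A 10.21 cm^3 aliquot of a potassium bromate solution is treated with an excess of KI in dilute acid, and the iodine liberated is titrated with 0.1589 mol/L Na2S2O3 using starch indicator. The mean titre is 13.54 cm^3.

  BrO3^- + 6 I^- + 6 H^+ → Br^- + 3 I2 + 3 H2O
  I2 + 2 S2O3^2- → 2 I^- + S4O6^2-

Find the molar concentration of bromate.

0.03512 mol/L

n(S2O3^2-) = 0.01354 × 0.1589 = 2.152 × 10^-3 mol
n(I2) = n(S2O3^2-)/2 = 1.076 × 10^-3 mol
From the 1:3 ratio, n(BrO3^-) in the aliquot = 1/3 × 1.076 × 10^-3 = 3.586 × 10^-4 mol
[BrO3^-] = 3.586 × 10^-4 / 0.01021 = 0.03512 mol/L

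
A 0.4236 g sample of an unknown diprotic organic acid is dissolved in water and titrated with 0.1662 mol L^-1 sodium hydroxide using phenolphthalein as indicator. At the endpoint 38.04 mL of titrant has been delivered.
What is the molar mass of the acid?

134.0 g/mol

n(NaOH) = 0.03804 L × 0.1662 mol/L = 6.322 × 10^-3 mol
From the 1:2 ratio, n(H2A) = 1/2 × 6.322 × 10^-3 = 3.161 × 10^-3 mol
M = m / n = 0.4236 g / 3.161 × 10^-3 mol = 134.0 g/mol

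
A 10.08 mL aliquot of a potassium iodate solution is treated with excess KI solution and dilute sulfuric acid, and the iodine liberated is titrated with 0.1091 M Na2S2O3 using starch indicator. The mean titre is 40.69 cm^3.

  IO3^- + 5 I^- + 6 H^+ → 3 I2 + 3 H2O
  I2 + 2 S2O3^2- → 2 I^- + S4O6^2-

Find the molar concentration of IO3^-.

n(S2O3^2-) = 0.04069 × 0.1091 = 4.439 × 10^-3 mol
n(I2) = n(S2O3^2-)/2 = 2.220 × 10^-3 mol
From the 1:3 ratio, n(IO3^-) in the aliquot = 1/3 × 2.220 × 10^-3 = 7.399 × 10^-4 mol
[IO3^-] = 7.399 × 10^-4 / 0.01008 = 0.07340 mol/L

0.07340 M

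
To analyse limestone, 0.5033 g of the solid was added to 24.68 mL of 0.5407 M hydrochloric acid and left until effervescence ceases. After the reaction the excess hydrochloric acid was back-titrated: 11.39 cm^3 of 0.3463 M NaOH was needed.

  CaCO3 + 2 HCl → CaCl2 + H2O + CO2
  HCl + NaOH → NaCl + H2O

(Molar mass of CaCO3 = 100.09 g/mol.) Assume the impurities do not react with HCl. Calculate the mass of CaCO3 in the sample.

0.4704 g

n(HCl) added = 0.02468 × 0.5407 = 0.01334 mol
n(NaOH) used in back-titration = 0.01139 × 0.3463 = 3.944 × 10^-3 mol
n(HCl) left over = 3.944 × 10^-3 mol (1:1 ratio)
n(HCl) consumed by analyte = 0.01334 − 3.944 × 10^-3 = 9.400 × 10^-3 mol
From the 1:2 ratio, n(CaCO3) = 1/2 × 9.400 × 10^-3 = 4.700 × 10^-3 mol
mass of CaCO3 = 4.700 × 10^-3 × 100.09 = 0.4704 g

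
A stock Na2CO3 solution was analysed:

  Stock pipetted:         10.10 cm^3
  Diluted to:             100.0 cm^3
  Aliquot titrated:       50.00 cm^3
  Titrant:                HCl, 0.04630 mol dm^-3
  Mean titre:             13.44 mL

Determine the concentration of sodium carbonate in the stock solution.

Na2CO3 + 2 HCl → 2 NaCl + H2O + CO2
n(HCl) = 0.01344 × 0.04630 = 6.223 × 10^-4 mol
From the 1:2 ratio, n(Na2CO3) in the aliquot = 1/2 × 6.223 × 10^-4 = 3.111 × 10^-4 mol
[Na2CO3]_dilute = 3.111 × 10^-4 / 0.05000 = 0.006223 mol/L
Dilution factor = 100.0 / 10.10 = 9.901
[Na2CO3]_stock = 0.006223 × 9.901 = 0.06161 mol/L

0.06161 mol/L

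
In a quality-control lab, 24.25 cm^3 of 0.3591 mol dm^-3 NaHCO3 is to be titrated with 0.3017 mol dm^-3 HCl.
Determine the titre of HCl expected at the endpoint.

28.86 mL

NaHCO3 + HCl → NaCl + H2O + CO2
n(NaHCO3) = 0.02425 L × 0.3591 mol/L = 8.708 × 10^-3 mol
n(HCl) = 8.708 × 10^-3 mol (1:1 stoichiometry)
V(HCl) = 8.708 × 10^-3 mol / 0.3017 mol/L = 0.02886 L = 28.86 mL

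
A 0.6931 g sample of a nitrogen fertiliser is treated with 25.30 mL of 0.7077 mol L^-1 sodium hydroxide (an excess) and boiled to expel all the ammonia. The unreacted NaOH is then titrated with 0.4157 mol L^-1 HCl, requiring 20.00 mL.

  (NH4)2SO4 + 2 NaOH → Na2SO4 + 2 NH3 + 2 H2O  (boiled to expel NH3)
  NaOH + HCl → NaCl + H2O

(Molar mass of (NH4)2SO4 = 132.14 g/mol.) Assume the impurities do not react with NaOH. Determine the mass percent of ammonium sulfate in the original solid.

n(NaOH) added = 0.02530 × 0.7077 = 0.01790 mol
n(HCl) used in back-titration = 0.02000 × 0.4157 = 8.314 × 10^-3 mol
n(NaOH) left over = 8.314 × 10^-3 mol (1:1 ratio)
n(NaOH) consumed by analyte = 0.01790 − 8.314 × 10^-3 = 9.591 × 10^-3 mol
From the 1:2 ratio, n((NH4)2SO4) = 1/2 × 9.591 × 10^-3 = 4.795 × 10^-3 mol
mass of (NH4)2SO4 = 4.795 × 10^-3 × 132.14 = 0.6337 g
% (NH4)2SO4 = 0.6337 / 0.6931 × 100 = 91.42 %

91.42 %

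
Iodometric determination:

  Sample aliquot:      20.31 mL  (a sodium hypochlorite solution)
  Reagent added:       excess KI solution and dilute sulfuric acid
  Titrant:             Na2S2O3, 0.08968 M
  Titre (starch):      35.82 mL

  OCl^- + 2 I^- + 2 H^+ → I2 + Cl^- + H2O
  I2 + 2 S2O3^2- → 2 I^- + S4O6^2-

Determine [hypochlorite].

n(S2O3^2-) = 0.03582 × 0.08968 = 3.212 × 10^-3 mol
n(I2) = n(S2O3^2-)/2 = 1.606 × 10^-3 mol
n(OCl^-) in the aliquot = 1.606 × 10^-3 mol (1:1 ratio)
[OCl^-] = 1.606 × 10^-3 / 0.02031 = 0.07908 mol/L

0.07908 M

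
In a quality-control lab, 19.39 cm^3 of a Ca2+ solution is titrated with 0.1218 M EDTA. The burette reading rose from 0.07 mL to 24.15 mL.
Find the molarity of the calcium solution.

0.1513 M

Ca^2+ + EDTA^4- → [Ca(EDTA)]^2-
n(EDTA) = 0.02408 L × 0.1218 mol/L = 2.933 × 10^-3 mol
n(Ca2+) = 2.933 × 10^-3 mol (1:1 mole ratio)
[Ca2+] = 2.933 × 10^-3 mol / 0.01939 L = 0.1513 mol/L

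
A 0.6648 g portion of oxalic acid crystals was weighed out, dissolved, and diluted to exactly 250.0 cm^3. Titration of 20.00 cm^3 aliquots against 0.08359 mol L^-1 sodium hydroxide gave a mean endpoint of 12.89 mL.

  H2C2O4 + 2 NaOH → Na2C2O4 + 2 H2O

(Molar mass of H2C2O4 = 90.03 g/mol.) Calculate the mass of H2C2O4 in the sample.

n(NaOH) per titration = 0.01289 × 0.08359 = 1.077 × 10^-3 mol
From the 1:2 ratio, n(H2C2O4) in each aliquot = 1/2 × 1.077 × 10^-3 = 5.387 × 10^-4 mol
n(H2C2O4) in the whole flask = 5.387 × 10^-4 × 250.0/20.00 = 6.734 × 10^-3 mol
mass of H2C2O4 = 6.734 × 10^-3 × 90.03 = 0.6063 g

0.6063 g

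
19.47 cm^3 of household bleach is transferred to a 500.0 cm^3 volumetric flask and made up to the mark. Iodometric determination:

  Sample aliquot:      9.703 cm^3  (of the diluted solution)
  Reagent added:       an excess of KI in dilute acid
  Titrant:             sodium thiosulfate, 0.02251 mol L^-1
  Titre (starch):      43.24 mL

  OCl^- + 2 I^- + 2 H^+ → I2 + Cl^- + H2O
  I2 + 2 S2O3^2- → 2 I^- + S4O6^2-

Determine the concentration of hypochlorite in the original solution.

1.288 mol/L

n(S2O3^2-) = 0.04324 × 0.02251 = 9.733 × 10^-4 mol
n(I2) = n(S2O3^2-)/2 = 4.867 × 10^-4 mol
n(OCl^-) in the aliquot = 4.867 × 10^-4 mol (1:1 ratio)
[OCl^-]_dilute = 4.867 × 10^-4 / 0.009703 = 0.05016 mol/L
[OCl^-]_original = 0.05016 × 500.0/19.47 = 1.288 mol/L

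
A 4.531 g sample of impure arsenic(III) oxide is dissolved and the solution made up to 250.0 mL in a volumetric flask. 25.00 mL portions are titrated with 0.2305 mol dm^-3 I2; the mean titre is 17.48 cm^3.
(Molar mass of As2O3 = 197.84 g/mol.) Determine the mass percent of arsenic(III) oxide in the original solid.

As2O3 + 2 I2 + 2 H2O → As2O5 + 4 HI
n(I2) per titration = 0.01748 × 0.2305 = 4.029 × 10^-3 mol
From the 1:2 ratio, n(As2O3) in each aliquot = 1/2 × 4.029 × 10^-3 = 2.015 × 10^-3 mol
n(As2O3) in the whole flask = 2.015 × 10^-3 × 250.0/25.00 = 0.02015 mol
mass of As2O3 = 0.02015 × 197.84 = 3.986 g
% As2O3 = 3.986 / 4.531 × 100 = 87.96 %

87.96 %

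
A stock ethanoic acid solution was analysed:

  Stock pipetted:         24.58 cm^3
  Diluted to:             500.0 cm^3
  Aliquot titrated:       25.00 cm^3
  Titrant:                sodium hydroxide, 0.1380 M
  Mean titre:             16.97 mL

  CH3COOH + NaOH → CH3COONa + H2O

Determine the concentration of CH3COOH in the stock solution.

1.906 M

n(NaOH) = 0.01697 × 0.1380 = 2.342 × 10^-3 mol
n(CH3COOH) in the aliquot = 2.342 × 10^-3 mol (1:1 ratio)
[CH3COOH]_dilute = 2.342 × 10^-3 / 0.02500 = 0.09367 mol/L
Dilution factor = 500.0 / 24.58 = 20.34
[CH3COOH]_stock = 0.09367 × 20.34 = 1.906 mol/L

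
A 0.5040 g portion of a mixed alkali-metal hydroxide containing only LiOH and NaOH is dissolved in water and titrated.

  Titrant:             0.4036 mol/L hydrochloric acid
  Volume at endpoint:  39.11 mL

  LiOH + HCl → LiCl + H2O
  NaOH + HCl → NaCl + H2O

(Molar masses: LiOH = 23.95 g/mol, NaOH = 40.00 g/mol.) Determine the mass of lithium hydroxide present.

0.1901 g

n(HCl) = 0.03911 × 0.4036 = 0.01578 mol
Let x = n(LiOH), y = n(NaOH).
Titrant: 1x + 1y = 0.01578;  mass: 23.95x + 40.00y = 0.5040
Solving, x = 7.937 × 10^-3 mol, y = 7.848 × 10^-3 mol
mass of LiOH = 7.937 × 10^-3 × 23.95 = 0.1901 g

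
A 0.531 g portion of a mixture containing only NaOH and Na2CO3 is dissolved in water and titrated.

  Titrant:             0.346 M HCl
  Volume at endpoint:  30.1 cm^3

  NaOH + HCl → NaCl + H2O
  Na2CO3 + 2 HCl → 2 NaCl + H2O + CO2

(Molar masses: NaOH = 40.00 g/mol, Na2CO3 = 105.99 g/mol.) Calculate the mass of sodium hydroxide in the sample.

n(HCl) = 0.0301 × 0.346 = 0.0104 mol
Let x = n(NaOH), y = n(Na2CO3).
Titrant: 1x + 2y = 0.0104;  mass: 40.00x + 105.99y = 0.531
Solving, x = 1.61 × 10^-3 mol, y = 4.40 × 10^-3 mol
mass of NaOH = 1.61 × 10^-3 × 40.00 = 0.0644 g

0.0644 g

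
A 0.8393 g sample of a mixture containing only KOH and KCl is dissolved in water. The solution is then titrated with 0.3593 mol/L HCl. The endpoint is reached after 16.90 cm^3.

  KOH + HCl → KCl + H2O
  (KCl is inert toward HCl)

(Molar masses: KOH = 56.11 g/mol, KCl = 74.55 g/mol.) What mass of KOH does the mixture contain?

0.3407 g

n(HCl) = 0.01690 × 0.3593 = 6.072 × 10^-3 mol
Let x = n(KOH), y = n(KCl).
Titrant: 1x = 6.072 × 10^-3;  mass: 56.11x + 74.55y = 0.8393
Solving, x = 6.072 × 10^-3 mol, y = 6.688 × 10^-3 mol
mass of KOH = 6.072 × 10^-3 × 56.11 = 0.3407 g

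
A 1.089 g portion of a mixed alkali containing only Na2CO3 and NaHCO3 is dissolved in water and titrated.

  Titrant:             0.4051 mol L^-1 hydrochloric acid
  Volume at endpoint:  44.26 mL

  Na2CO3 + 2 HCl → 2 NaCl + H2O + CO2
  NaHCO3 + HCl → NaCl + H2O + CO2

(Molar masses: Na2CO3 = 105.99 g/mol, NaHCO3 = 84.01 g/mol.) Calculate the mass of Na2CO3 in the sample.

0.7130 g

n(HCl) = 0.04426 × 0.4051 = 0.01793 mol
Let x = n(Na2CO3), y = n(NaHCO3).
Titrant: 2x + 1y = 0.01793;  mass: 105.99x + 84.01y = 1.089
Solving, x = 6.727 × 10^-3 mol, y = 4.476 × 10^-3 mol
mass of Na2CO3 = 6.727 × 10^-3 × 105.99 = 0.7130 g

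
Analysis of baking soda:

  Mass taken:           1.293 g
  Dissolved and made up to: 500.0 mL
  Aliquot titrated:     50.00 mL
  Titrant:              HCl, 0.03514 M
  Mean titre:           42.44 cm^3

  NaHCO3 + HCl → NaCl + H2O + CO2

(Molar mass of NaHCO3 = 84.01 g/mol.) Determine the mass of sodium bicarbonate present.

1.253 g

n(HCl) per titration = 0.04244 × 0.03514 = 1.491 × 10^-3 mol
n(NaHCO3) in each aliquot = 1.491 × 10^-3 mol (1:1 ratio)
n(NaHCO3) in the whole flask = 1.491 × 10^-3 × 500.0/50.00 = 0.01491 mol
mass of NaHCO3 = 0.01491 × 84.01 = 1.253 g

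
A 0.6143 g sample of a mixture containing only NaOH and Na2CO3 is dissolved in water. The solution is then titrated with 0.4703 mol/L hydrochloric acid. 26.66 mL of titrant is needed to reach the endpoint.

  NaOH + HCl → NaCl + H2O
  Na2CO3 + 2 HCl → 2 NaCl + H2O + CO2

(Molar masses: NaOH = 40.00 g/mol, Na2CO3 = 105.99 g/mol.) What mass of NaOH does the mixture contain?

0.1544 g

n(HCl) = 0.02666 × 0.4703 = 0.01254 mol
Let x = n(NaOH), y = n(Na2CO3).
Titrant: 1x + 2y = 0.01254;  mass: 40.00x + 105.99y = 0.6143
Solving, x = 3.860 × 10^-3 mol, y = 4.339 × 10^-3 mol
mass of NaOH = 3.860 × 10^-3 × 40.00 = 0.1544 g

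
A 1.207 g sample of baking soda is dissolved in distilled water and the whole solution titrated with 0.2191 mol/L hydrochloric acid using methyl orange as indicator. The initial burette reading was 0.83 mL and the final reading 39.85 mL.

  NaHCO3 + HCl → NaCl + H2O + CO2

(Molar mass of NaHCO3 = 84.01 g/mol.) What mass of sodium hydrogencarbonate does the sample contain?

n(HCl) = 0.03902 L × 0.2191 mol/L = 8.549 × 10^-3 mol
n(NaHCO3) = 8.549 × 10^-3 mol (1:1 ratio)
mass of NaHCO3 = 8.549 × 10^-3 × 84.01 g/mol = 0.7182 g

0.7182 g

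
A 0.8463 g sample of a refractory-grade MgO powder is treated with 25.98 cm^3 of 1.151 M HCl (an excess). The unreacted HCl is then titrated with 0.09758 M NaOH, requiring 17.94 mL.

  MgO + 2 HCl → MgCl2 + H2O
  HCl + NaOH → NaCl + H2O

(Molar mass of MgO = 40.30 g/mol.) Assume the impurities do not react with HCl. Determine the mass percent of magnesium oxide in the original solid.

67.03 %

n(HCl) added = 0.02598 × 1.151 = 0.02990 mol
n(NaOH) used in back-titration = 0.01794 × 0.09758 = 1.751 × 10^-3 mol
n(HCl) left over = 1.751 × 10^-3 mol (1:1 ratio)
n(HCl) consumed by analyte = 0.02990 − 1.751 × 10^-3 = 0.02815 mol
From the 1:2 ratio, n(MgO) = 1/2 × 0.02815 = 0.01408 mol
mass of MgO = 0.01408 × 40.30 = 0.5673 g
% MgO = 0.5673 / 0.8463 × 100 = 67.03 %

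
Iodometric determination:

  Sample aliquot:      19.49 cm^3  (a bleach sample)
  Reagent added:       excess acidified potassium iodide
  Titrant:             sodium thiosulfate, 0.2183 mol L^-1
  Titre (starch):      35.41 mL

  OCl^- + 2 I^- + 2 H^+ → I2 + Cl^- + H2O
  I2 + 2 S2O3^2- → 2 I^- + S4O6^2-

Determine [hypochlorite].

n(S2O3^2-) = 0.03541 × 0.2183 = 7.730 × 10^-3 mol
n(I2) = n(S2O3^2-)/2 = 3.865 × 10^-3 mol
n(OCl^-) in the aliquot = 3.865 × 10^-3 mol (1:1 ratio)
[OCl^-] = 3.865 × 10^-3 / 0.01949 = 0.1983 mol/L

0.1983 mol/L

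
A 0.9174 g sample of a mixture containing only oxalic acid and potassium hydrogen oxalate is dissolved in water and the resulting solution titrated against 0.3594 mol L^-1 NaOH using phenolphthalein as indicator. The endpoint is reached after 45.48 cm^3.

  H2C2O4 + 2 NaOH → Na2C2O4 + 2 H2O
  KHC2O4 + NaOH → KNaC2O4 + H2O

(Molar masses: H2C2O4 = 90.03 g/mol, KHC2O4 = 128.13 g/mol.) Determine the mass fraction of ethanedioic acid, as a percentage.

n(NaOH) = 0.04548 × 0.3594 = 0.01635 mol
Let x = n(H2C2O4), y = n(KHC2O4).
Titrant: 2x + 1y = 0.01635;  mass: 90.03x + 128.13y = 0.9174
Solving, x = 7.080 × 10^-3 mol, y = 2.185 × 10^-3 mol
mass of H2C2O4 = 7.080 × 10^-3 × 90.03 = 0.6374 g
% H2C2O4 = 0.6374 / 0.9174 × 100 = 69.48 %

69.48 %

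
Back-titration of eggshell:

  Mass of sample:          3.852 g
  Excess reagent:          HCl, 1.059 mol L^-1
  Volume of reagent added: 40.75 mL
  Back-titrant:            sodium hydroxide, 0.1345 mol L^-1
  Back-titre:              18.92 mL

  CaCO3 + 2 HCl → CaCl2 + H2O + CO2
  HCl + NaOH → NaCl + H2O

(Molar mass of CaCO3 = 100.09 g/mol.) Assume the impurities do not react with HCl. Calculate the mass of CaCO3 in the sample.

n(HCl) added = 0.04075 × 1.059 = 0.04315 mol
n(NaOH) used in back-titration = 0.01892 × 0.1345 = 2.545 × 10^-3 mol
n(HCl) left over = 2.545 × 10^-3 mol (1:1 ratio)
n(HCl) consumed by analyte = 0.04315 − 2.545 × 10^-3 = 0.04061 mol
From the 1:2 ratio, n(CaCO3) = 1/2 × 0.04061 = 0.02030 mol
mass of CaCO3 = 0.02030 × 100.09 = 2.032 g

2.032 g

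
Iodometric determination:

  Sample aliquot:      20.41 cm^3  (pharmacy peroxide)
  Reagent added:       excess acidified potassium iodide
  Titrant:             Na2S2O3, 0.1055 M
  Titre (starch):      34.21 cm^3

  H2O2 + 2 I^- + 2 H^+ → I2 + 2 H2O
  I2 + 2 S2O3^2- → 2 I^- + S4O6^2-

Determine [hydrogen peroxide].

0.08842 M

n(S2O3^2-) = 0.03421 × 0.1055 = 3.609 × 10^-3 mol
n(I2) = n(S2O3^2-)/2 = 1.805 × 10^-3 mol
n(H2O2) in the aliquot = 1.805 × 10^-3 mol (1:1 ratio)
[H2O2] = 1.805 × 10^-3 / 0.02041 = 0.08842 mol/L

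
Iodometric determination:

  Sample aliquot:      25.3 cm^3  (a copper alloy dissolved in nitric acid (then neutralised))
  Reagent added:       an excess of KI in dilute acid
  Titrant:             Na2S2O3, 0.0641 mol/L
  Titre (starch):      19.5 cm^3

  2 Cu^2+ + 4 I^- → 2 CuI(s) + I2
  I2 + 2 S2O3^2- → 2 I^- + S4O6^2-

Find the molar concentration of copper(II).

n(S2O3^2-) = 0.0195 × 0.0641 = 1.25 × 10^-3 mol
n(I2) = n(S2O3^2-)/2 = 6.25 × 10^-4 mol
From the 2:1 ratio, n(Cu2+) in the aliquot = 2/1 × 6.25 × 10^-4 = 1.25 × 10^-3 mol
[Cu2+] = 1.25 × 10^-3 / 0.0253 = 0.0494 mol/L

0.0494 mol/L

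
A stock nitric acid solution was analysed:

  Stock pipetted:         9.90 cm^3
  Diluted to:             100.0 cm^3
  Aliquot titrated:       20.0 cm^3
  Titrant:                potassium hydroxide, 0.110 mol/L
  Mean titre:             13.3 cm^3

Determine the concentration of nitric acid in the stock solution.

HNO3 + KOH → KNO3 + H2O
n(KOH) = 0.0133 × 0.110 = 1.46 × 10^-3 mol
n(HNO3) in the aliquot = 1.46 × 10^-3 mol (1:1 ratio)
[HNO3]_dilute = 1.46 × 10^-3 / 0.0200 = 0.0732 mol/L
Dilution factor = 100.0 / 9.90 = 10.10
[HNO3]_stock = 0.0732 × 10.10 = 0.739 mol/L

0.739 mol/L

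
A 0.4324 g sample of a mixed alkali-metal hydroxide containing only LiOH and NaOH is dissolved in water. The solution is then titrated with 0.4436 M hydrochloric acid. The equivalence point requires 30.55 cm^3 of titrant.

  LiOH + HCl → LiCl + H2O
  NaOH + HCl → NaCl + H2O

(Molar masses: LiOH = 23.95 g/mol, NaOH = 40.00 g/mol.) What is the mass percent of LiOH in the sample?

37.85 %

n(HCl) = 0.03055 × 0.4436 = 0.01355 mol
Let x = n(LiOH), y = n(NaOH).
Titrant: 1x + 1y = 0.01355;  mass: 23.95x + 40.00y = 0.4324
Solving, x = 6.834 × 10^-3 mol, y = 6.718 × 10^-3 mol
mass of LiOH = 6.834 × 10^-3 × 23.95 = 0.1637 g
% LiOH = 0.1637 / 0.4324 × 100 = 37.85 %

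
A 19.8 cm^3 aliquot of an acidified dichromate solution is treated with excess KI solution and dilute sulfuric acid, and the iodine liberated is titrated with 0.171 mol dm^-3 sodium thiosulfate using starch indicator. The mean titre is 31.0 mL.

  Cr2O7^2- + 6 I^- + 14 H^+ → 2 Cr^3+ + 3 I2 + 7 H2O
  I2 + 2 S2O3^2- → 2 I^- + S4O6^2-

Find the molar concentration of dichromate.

0.0446 mol/L

n(S2O3^2-) = 0.0310 × 0.171 = 5.30 × 10^-3 mol
n(I2) = n(S2O3^2-)/2 = 2.65 × 10^-3 mol
From the 1:3 ratio, n(Cr2O7^2-) in the aliquot = 1/3 × 2.65 × 10^-3 = 8.84 × 10^-4 mol
[Cr2O7^2-] = 8.84 × 10^-4 / 0.0198 = 0.0446 mol/L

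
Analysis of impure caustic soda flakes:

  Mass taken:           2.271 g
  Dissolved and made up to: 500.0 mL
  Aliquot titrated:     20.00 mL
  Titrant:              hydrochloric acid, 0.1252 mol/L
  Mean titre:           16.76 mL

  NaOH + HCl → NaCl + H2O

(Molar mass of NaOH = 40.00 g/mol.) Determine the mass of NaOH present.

2.098 g

n(HCl) per titration = 0.01676 × 0.1252 = 2.098 × 10^-3 mol
n(NaOH) in each aliquot = 2.098 × 10^-3 mol (1:1 ratio)
n(NaOH) in the whole flask = 2.098 × 10^-3 × 500.0/20.00 = 0.05246 mol
mass of NaOH = 0.05246 × 40.00 = 2.098 g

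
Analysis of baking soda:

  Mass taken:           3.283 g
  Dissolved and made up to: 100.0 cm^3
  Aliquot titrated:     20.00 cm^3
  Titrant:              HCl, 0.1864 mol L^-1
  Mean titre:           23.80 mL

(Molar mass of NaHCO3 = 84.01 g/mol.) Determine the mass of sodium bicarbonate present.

1.863 g

NaHCO3 + HCl → NaCl + H2O + CO2
n(HCl) per titration = 0.02380 × 0.1864 = 4.436 × 10^-3 mol
n(NaHCO3) in each aliquot = 4.436 × 10^-3 mol (1:1 ratio)
n(NaHCO3) in the whole flask = 4.436 × 10^-3 × 100.0/20.00 = 0.02218 mol
mass of NaHCO3 = 0.02218 × 84.01 = 1.863 g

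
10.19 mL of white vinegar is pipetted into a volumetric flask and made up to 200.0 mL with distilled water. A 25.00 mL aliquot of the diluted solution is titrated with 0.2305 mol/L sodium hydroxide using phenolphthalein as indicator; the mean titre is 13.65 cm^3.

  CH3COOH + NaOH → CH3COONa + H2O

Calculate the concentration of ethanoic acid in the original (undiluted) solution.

n(NaOH) = 0.01365 × 0.2305 = 3.146 × 10^-3 mol
n(CH3COOH) in the aliquot = 3.146 × 10^-3 mol (1:1 ratio)
[CH3COOH]_dilute = 3.146 × 10^-3 / 0.02500 = 0.1259 mol/L
Dilution factor = 200.0 / 10.19 = 19.63
[CH3COOH]_stock = 0.1259 × 19.63 = 2.470 mol/L

2.470 mol/L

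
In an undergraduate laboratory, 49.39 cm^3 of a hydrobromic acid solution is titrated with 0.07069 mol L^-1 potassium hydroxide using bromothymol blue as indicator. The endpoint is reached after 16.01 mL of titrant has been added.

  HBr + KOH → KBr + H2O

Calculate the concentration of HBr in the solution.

n(KOH) = 0.01601 L × 0.07069 mol/L = 1.132 × 10^-3 mol
n(HBr) = 1.132 × 10^-3 mol (1:1 mole ratio)
[HBr] = 1.132 × 10^-3 mol / 0.04939 L = 0.02291 mol/L

0.02291 mol/L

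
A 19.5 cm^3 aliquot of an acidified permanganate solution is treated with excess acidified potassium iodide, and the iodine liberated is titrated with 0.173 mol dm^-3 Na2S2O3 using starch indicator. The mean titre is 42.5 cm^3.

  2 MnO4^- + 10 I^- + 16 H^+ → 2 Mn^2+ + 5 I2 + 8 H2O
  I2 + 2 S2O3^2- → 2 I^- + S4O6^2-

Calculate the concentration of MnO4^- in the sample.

0.0754 mol/L

n(S2O3^2-) = 0.0425 × 0.173 = 7.35 × 10^-3 mol
n(I2) = n(S2O3^2-)/2 = 3.68 × 10^-3 mol
From the 2:5 ratio, n(MnO4^-) in the aliquot = 2/5 × 3.68 × 10^-3 = 1.47 × 10^-3 mol
[MnO4^-] = 1.47 × 10^-3 / 0.0195 = 0.0754 mol/L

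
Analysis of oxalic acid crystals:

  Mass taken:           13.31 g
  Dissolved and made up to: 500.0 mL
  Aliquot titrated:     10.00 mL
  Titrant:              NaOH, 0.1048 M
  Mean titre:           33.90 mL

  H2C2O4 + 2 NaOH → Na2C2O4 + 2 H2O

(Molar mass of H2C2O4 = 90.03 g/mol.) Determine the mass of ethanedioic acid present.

n(NaOH) per titration = 0.03390 × 0.1048 = 3.553 × 10^-3 mol
From the 1:2 ratio, n(H2C2O4) in each aliquot = 1/2 × 3.553 × 10^-3 = 1.776 × 10^-3 mol
n(H2C2O4) in the whole flask = 1.776 × 10^-3 × 500.0/10.00 = 0.08882 mol
mass of H2C2O4 = 0.08882 × 90.03 = 7.996 g

7.996 g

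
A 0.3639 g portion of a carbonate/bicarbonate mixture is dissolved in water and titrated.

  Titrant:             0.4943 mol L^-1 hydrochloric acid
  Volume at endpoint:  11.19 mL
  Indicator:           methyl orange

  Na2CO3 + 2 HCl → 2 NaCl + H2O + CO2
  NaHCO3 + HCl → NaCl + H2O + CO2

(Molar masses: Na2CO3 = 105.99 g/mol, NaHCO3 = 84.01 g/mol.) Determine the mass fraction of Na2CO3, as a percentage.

n(HCl) = 0.01119 × 0.4943 = 5.531 × 10^-3 mol
Let x = n(Na2CO3), y = n(NaHCO3).
Titrant: 2x + 1y = 5.531 × 10^-3;  mass: 105.99x + 84.01y = 0.3639
Solving, x = 1.625 × 10^-3 mol, y = 2.282 × 10^-3 mol
mass of Na2CO3 = 1.625 × 10^-3 × 105.99 = 0.1722 g
% Na2CO3 = 0.1722 / 0.3639 × 100 = 47.32 %

47.32 %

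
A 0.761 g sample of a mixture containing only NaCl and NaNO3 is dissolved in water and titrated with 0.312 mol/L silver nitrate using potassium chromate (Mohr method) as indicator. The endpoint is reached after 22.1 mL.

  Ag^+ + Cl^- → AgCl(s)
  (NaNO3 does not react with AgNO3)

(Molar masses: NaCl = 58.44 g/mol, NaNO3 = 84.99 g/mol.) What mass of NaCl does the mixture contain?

n(AgNO3) = 0.0221 × 0.312 = 6.90 × 10^-3 mol
Let x = n(NaCl), y = n(NaNO3).
Titrant: 1x = 6.90 × 10^-3;  mass: 58.44x + 84.99y = 0.761
Solving, x = 6.90 × 10^-3 mol, y = 4.21 × 10^-3 mol
mass of NaCl = 6.90 × 10^-3 × 58.44 = 0.403 g

0.403 g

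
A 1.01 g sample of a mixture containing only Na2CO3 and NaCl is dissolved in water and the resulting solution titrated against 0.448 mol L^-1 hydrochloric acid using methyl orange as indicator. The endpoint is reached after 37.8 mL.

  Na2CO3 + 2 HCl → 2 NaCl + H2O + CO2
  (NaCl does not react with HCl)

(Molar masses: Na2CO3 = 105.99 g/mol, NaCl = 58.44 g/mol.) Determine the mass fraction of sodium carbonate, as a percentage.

88.9 %

n(HCl) = 0.0378 × 0.448 = 0.0169 mol
Let x = n(Na2CO3), y = n(NaCl).
Titrant: 2x = 0.0169;  mass: 105.99x + 58.44y = 1.01
Solving, x = 8.47 × 10^-3 mol, y = 1.93 × 10^-3 mol
mass of Na2CO3 = 8.47 × 10^-3 × 105.99 = 0.897 g
% Na2CO3 = 0.897 / 1.01 × 100 = 88.9 %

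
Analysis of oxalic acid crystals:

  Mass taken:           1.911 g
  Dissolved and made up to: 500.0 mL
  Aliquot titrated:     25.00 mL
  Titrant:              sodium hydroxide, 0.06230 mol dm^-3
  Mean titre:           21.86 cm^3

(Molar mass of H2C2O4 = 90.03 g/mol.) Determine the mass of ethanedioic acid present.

H2C2O4 + 2 NaOH → Na2C2O4 + 2 H2O
n(NaOH) per titration = 0.02186 × 0.06230 = 1.362 × 10^-3 mol
From the 1:2 ratio, n(H2C2O4) in each aliquot = 1/2 × 1.362 × 10^-3 = 6.809 × 10^-4 mol
n(H2C2O4) in the whole flask = 6.809 × 10^-4 × 500.0/25.00 = 0.01362 mol
mass of H2C2O4 = 0.01362 × 90.03 = 1.226 g

1.226 g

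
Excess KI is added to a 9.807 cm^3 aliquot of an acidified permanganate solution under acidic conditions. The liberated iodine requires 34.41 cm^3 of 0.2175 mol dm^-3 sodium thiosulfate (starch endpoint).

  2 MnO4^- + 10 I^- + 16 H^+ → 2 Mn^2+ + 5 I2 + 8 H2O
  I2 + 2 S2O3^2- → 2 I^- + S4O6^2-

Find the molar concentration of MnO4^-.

n(S2O3^2-) = 0.03441 × 0.2175 = 7.484 × 10^-3 mol
n(I2) = n(S2O3^2-)/2 = 3.742 × 10^-3 mol
From the 2:5 ratio, n(MnO4^-) in the aliquot = 2/5 × 3.742 × 10^-3 = 1.497 × 10^-3 mol
[MnO4^-] = 1.497 × 10^-3 / 0.009807 = 0.1526 mol/L

0.1526 mol/L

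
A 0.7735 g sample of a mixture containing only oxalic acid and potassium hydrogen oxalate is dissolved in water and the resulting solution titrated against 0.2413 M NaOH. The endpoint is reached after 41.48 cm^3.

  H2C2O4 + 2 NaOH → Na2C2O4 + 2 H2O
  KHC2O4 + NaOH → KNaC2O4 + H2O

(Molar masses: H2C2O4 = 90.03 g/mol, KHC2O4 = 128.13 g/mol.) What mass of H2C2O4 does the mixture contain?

n(NaOH) = 0.04148 × 0.2413 = 0.01001 mol
Let x = n(H2C2O4), y = n(KHC2O4).
Titrant: 2x + 1y = 0.01001;  mass: 90.03x + 128.13y = 0.7735
Solving, x = 3.062 × 10^-3 mol, y = 3.885 × 10^-3 mol
mass of H2C2O4 = 3.062 × 10^-3 × 90.03 = 0.2757 g

0.2757 g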